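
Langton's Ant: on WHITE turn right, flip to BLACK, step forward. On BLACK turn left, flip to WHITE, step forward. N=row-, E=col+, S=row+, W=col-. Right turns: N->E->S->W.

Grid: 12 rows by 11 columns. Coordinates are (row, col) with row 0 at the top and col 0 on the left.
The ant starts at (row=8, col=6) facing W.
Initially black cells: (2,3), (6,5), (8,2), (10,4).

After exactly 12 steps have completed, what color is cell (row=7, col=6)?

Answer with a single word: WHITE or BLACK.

Answer: BLACK

Derivation:
Step 1: on WHITE (8,6): turn R to N, flip to black, move to (7,6). |black|=5
Step 2: on WHITE (7,6): turn R to E, flip to black, move to (7,7). |black|=6
Step 3: on WHITE (7,7): turn R to S, flip to black, move to (8,7). |black|=7
Step 4: on WHITE (8,7): turn R to W, flip to black, move to (8,6). |black|=8
Step 5: on BLACK (8,6): turn L to S, flip to white, move to (9,6). |black|=7
Step 6: on WHITE (9,6): turn R to W, flip to black, move to (9,5). |black|=8
Step 7: on WHITE (9,5): turn R to N, flip to black, move to (8,5). |black|=9
Step 8: on WHITE (8,5): turn R to E, flip to black, move to (8,6). |black|=10
Step 9: on WHITE (8,6): turn R to S, flip to black, move to (9,6). |black|=11
Step 10: on BLACK (9,6): turn L to E, flip to white, move to (9,7). |black|=10
Step 11: on WHITE (9,7): turn R to S, flip to black, move to (10,7). |black|=11
Step 12: on WHITE (10,7): turn R to W, flip to black, move to (10,6). |black|=12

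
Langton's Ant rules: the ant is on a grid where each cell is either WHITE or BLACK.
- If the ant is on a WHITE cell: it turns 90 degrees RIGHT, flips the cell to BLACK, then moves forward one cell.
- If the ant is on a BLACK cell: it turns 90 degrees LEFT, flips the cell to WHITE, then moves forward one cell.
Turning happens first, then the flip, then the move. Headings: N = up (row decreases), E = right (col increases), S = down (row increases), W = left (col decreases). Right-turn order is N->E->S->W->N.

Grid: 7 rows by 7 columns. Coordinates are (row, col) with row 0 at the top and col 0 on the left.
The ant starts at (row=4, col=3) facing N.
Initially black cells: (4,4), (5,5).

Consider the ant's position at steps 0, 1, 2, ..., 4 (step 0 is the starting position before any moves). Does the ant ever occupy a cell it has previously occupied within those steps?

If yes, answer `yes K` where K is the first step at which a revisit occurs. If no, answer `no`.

Step 1: on WHITE (4,3): turn R to E, flip to black, move to (4,4). |black|=3 — new cell
Step 2: on BLACK (4,4): turn L to N, flip to white, move to (3,4). |black|=2 — new cell
Step 3: on WHITE (3,4): turn R to E, flip to black, move to (3,5). |black|=3 — new cell
Step 4: on WHITE (3,5): turn R to S, flip to black, move to (4,5). |black|=4 — new cell
No revisit within 4 steps.

Answer: no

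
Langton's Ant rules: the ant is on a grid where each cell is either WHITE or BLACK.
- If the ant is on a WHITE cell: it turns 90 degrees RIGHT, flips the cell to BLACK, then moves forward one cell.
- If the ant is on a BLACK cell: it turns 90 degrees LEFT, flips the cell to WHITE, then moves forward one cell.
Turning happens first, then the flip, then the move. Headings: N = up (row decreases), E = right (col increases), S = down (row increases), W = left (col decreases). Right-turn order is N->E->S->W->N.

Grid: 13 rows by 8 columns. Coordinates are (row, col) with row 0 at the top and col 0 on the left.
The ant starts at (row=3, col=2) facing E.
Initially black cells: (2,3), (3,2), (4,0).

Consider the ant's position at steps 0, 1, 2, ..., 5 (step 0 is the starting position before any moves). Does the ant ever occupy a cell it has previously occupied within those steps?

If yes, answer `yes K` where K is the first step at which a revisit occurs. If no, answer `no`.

Step 1: on BLACK (3,2): turn L to N, flip to white, move to (2,2). |black|=2 — new cell
Step 2: on WHITE (2,2): turn R to E, flip to black, move to (2,3). |black|=3 — new cell
Step 3: on BLACK (2,3): turn L to N, flip to white, move to (1,3). |black|=2 — new cell
Step 4: on WHITE (1,3): turn R to E, flip to black, move to (1,4). |black|=3 — new cell
Step 5: on WHITE (1,4): turn R to S, flip to black, move to (2,4). |black|=4 — new cell
No revisit within 5 steps.

Answer: no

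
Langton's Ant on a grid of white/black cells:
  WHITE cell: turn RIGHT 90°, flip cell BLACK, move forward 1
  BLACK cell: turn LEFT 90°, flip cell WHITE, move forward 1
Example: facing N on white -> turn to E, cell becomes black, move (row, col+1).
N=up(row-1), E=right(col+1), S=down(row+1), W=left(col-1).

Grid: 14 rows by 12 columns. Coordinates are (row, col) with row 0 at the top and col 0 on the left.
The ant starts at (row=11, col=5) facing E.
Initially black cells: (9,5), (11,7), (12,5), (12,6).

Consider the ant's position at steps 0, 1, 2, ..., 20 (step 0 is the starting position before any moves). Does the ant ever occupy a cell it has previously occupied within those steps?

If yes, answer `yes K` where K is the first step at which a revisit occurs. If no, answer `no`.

Answer: yes 8

Derivation:
Step 1: on WHITE (11,5): turn R to S, flip to black, move to (12,5). |black|=5 — new cell
Step 2: on BLACK (12,5): turn L to E, flip to white, move to (12,6). |black|=4 — new cell
Step 3: on BLACK (12,6): turn L to N, flip to white, move to (11,6). |black|=3 — new cell
Step 4: on WHITE (11,6): turn R to E, flip to black, move to (11,7). |black|=4 — new cell
Step 5: on BLACK (11,7): turn L to N, flip to white, move to (10,7). |black|=3 — new cell
Step 6: on WHITE (10,7): turn R to E, flip to black, move to (10,8). |black|=4 — new cell
Step 7: on WHITE (10,8): turn R to S, flip to black, move to (11,8). |black|=5 — new cell
Step 8: on WHITE (11,8): turn R to W, flip to black, move to (11,7). |black|=6 — REVISIT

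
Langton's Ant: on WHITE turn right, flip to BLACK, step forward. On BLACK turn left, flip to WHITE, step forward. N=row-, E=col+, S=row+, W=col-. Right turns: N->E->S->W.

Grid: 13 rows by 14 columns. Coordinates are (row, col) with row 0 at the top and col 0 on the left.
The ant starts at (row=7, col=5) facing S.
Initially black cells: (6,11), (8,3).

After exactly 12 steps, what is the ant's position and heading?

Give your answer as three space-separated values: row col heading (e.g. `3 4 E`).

Answer: 7 7 S

Derivation:
Step 1: on WHITE (7,5): turn R to W, flip to black, move to (7,4). |black|=3
Step 2: on WHITE (7,4): turn R to N, flip to black, move to (6,4). |black|=4
Step 3: on WHITE (6,4): turn R to E, flip to black, move to (6,5). |black|=5
Step 4: on WHITE (6,5): turn R to S, flip to black, move to (7,5). |black|=6
Step 5: on BLACK (7,5): turn L to E, flip to white, move to (7,6). |black|=5
Step 6: on WHITE (7,6): turn R to S, flip to black, move to (8,6). |black|=6
Step 7: on WHITE (8,6): turn R to W, flip to black, move to (8,5). |black|=7
Step 8: on WHITE (8,5): turn R to N, flip to black, move to (7,5). |black|=8
Step 9: on WHITE (7,5): turn R to E, flip to black, move to (7,6). |black|=9
Step 10: on BLACK (7,6): turn L to N, flip to white, move to (6,6). |black|=8
Step 11: on WHITE (6,6): turn R to E, flip to black, move to (6,7). |black|=9
Step 12: on WHITE (6,7): turn R to S, flip to black, move to (7,7). |black|=10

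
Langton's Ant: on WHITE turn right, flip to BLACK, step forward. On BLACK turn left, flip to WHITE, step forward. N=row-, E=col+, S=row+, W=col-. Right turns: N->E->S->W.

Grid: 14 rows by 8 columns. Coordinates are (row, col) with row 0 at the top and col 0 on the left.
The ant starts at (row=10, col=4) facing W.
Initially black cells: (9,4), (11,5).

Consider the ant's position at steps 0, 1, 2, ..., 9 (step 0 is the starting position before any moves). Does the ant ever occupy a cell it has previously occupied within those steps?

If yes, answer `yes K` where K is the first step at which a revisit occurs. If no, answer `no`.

Answer: yes 5

Derivation:
Step 1: on WHITE (10,4): turn R to N, flip to black, move to (9,4). |black|=3 — new cell
Step 2: on BLACK (9,4): turn L to W, flip to white, move to (9,3). |black|=2 — new cell
Step 3: on WHITE (9,3): turn R to N, flip to black, move to (8,3). |black|=3 — new cell
Step 4: on WHITE (8,3): turn R to E, flip to black, move to (8,4). |black|=4 — new cell
Step 5: on WHITE (8,4): turn R to S, flip to black, move to (9,4). |black|=5 — REVISIT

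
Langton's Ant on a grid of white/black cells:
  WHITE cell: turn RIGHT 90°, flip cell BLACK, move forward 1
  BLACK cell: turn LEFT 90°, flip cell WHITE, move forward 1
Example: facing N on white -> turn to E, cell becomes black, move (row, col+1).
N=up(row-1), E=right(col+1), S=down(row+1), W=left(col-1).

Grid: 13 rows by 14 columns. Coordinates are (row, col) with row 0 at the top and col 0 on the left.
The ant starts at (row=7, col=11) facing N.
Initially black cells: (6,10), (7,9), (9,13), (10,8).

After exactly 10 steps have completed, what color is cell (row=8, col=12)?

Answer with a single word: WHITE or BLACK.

Step 1: on WHITE (7,11): turn R to E, flip to black, move to (7,12). |black|=5
Step 2: on WHITE (7,12): turn R to S, flip to black, move to (8,12). |black|=6
Step 3: on WHITE (8,12): turn R to W, flip to black, move to (8,11). |black|=7
Step 4: on WHITE (8,11): turn R to N, flip to black, move to (7,11). |black|=8
Step 5: on BLACK (7,11): turn L to W, flip to white, move to (7,10). |black|=7
Step 6: on WHITE (7,10): turn R to N, flip to black, move to (6,10). |black|=8
Step 7: on BLACK (6,10): turn L to W, flip to white, move to (6,9). |black|=7
Step 8: on WHITE (6,9): turn R to N, flip to black, move to (5,9). |black|=8
Step 9: on WHITE (5,9): turn R to E, flip to black, move to (5,10). |black|=9
Step 10: on WHITE (5,10): turn R to S, flip to black, move to (6,10). |black|=10

Answer: BLACK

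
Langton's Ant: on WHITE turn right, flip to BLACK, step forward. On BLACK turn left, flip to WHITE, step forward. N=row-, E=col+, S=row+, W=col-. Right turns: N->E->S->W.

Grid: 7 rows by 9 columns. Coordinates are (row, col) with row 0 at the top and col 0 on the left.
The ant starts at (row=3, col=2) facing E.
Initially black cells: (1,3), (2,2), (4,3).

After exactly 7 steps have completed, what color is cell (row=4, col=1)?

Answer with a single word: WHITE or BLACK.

Answer: BLACK

Derivation:
Step 1: on WHITE (3,2): turn R to S, flip to black, move to (4,2). |black|=4
Step 2: on WHITE (4,2): turn R to W, flip to black, move to (4,1). |black|=5
Step 3: on WHITE (4,1): turn R to N, flip to black, move to (3,1). |black|=6
Step 4: on WHITE (3,1): turn R to E, flip to black, move to (3,2). |black|=7
Step 5: on BLACK (3,2): turn L to N, flip to white, move to (2,2). |black|=6
Step 6: on BLACK (2,2): turn L to W, flip to white, move to (2,1). |black|=5
Step 7: on WHITE (2,1): turn R to N, flip to black, move to (1,1). |black|=6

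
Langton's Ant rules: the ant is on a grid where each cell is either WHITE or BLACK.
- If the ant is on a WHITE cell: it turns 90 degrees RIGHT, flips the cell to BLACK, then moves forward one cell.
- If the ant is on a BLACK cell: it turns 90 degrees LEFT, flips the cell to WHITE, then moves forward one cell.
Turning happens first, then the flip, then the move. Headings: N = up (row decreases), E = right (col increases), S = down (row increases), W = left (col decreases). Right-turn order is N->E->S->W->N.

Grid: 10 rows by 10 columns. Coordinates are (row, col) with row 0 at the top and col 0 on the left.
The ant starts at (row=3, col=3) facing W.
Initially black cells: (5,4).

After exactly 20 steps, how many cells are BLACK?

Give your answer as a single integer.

Step 1: on WHITE (3,3): turn R to N, flip to black, move to (2,3). |black|=2
Step 2: on WHITE (2,3): turn R to E, flip to black, move to (2,4). |black|=3
Step 3: on WHITE (2,4): turn R to S, flip to black, move to (3,4). |black|=4
Step 4: on WHITE (3,4): turn R to W, flip to black, move to (3,3). |black|=5
Step 5: on BLACK (3,3): turn L to S, flip to white, move to (4,3). |black|=4
Step 6: on WHITE (4,3): turn R to W, flip to black, move to (4,2). |black|=5
Step 7: on WHITE (4,2): turn R to N, flip to black, move to (3,2). |black|=6
Step 8: on WHITE (3,2): turn R to E, flip to black, move to (3,3). |black|=7
Step 9: on WHITE (3,3): turn R to S, flip to black, move to (4,3). |black|=8
Step 10: on BLACK (4,3): turn L to E, flip to white, move to (4,4). |black|=7
Step 11: on WHITE (4,4): turn R to S, flip to black, move to (5,4). |black|=8
Step 12: on BLACK (5,4): turn L to E, flip to white, move to (5,5). |black|=7
Step 13: on WHITE (5,5): turn R to S, flip to black, move to (6,5). |black|=8
Step 14: on WHITE (6,5): turn R to W, flip to black, move to (6,4). |black|=9
Step 15: on WHITE (6,4): turn R to N, flip to black, move to (5,4). |black|=10
Step 16: on WHITE (5,4): turn R to E, flip to black, move to (5,5). |black|=11
Step 17: on BLACK (5,5): turn L to N, flip to white, move to (4,5). |black|=10
Step 18: on WHITE (4,5): turn R to E, flip to black, move to (4,6). |black|=11
Step 19: on WHITE (4,6): turn R to S, flip to black, move to (5,6). |black|=12
Step 20: on WHITE (5,6): turn R to W, flip to black, move to (5,5). |black|=13

Answer: 13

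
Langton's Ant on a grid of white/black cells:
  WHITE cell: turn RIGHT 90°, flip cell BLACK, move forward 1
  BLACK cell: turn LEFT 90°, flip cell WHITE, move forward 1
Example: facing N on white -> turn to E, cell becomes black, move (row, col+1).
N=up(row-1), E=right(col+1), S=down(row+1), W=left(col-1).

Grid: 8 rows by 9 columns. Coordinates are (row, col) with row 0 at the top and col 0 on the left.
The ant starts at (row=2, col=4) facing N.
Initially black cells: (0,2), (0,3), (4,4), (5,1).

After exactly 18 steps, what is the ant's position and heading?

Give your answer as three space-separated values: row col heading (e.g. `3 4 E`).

Answer: 3 3 S

Derivation:
Step 1: on WHITE (2,4): turn R to E, flip to black, move to (2,5). |black|=5
Step 2: on WHITE (2,5): turn R to S, flip to black, move to (3,5). |black|=6
Step 3: on WHITE (3,5): turn R to W, flip to black, move to (3,4). |black|=7
Step 4: on WHITE (3,4): turn R to N, flip to black, move to (2,4). |black|=8
Step 5: on BLACK (2,4): turn L to W, flip to white, move to (2,3). |black|=7
Step 6: on WHITE (2,3): turn R to N, flip to black, move to (1,3). |black|=8
Step 7: on WHITE (1,3): turn R to E, flip to black, move to (1,4). |black|=9
Step 8: on WHITE (1,4): turn R to S, flip to black, move to (2,4). |black|=10
Step 9: on WHITE (2,4): turn R to W, flip to black, move to (2,3). |black|=11
Step 10: on BLACK (2,3): turn L to S, flip to white, move to (3,3). |black|=10
Step 11: on WHITE (3,3): turn R to W, flip to black, move to (3,2). |black|=11
Step 12: on WHITE (3,2): turn R to N, flip to black, move to (2,2). |black|=12
Step 13: on WHITE (2,2): turn R to E, flip to black, move to (2,3). |black|=13
Step 14: on WHITE (2,3): turn R to S, flip to black, move to (3,3). |black|=14
Step 15: on BLACK (3,3): turn L to E, flip to white, move to (3,4). |black|=13
Step 16: on BLACK (3,4): turn L to N, flip to white, move to (2,4). |black|=12
Step 17: on BLACK (2,4): turn L to W, flip to white, move to (2,3). |black|=11
Step 18: on BLACK (2,3): turn L to S, flip to white, move to (3,3). |black|=10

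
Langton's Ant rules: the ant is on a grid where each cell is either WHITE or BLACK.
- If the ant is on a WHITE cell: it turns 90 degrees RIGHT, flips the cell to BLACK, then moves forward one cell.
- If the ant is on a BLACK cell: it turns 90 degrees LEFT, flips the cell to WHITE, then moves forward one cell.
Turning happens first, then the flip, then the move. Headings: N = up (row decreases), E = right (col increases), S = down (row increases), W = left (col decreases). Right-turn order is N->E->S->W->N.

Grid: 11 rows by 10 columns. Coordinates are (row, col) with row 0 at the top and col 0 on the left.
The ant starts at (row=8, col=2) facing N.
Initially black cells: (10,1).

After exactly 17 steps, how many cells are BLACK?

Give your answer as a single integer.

Answer: 8

Derivation:
Step 1: on WHITE (8,2): turn R to E, flip to black, move to (8,3). |black|=2
Step 2: on WHITE (8,3): turn R to S, flip to black, move to (9,3). |black|=3
Step 3: on WHITE (9,3): turn R to W, flip to black, move to (9,2). |black|=4
Step 4: on WHITE (9,2): turn R to N, flip to black, move to (8,2). |black|=5
Step 5: on BLACK (8,2): turn L to W, flip to white, move to (8,1). |black|=4
Step 6: on WHITE (8,1): turn R to N, flip to black, move to (7,1). |black|=5
Step 7: on WHITE (7,1): turn R to E, flip to black, move to (7,2). |black|=6
Step 8: on WHITE (7,2): turn R to S, flip to black, move to (8,2). |black|=7
Step 9: on WHITE (8,2): turn R to W, flip to black, move to (8,1). |black|=8
Step 10: on BLACK (8,1): turn L to S, flip to white, move to (9,1). |black|=7
Step 11: on WHITE (9,1): turn R to W, flip to black, move to (9,0). |black|=8
Step 12: on WHITE (9,0): turn R to N, flip to black, move to (8,0). |black|=9
Step 13: on WHITE (8,0): turn R to E, flip to black, move to (8,1). |black|=10
Step 14: on WHITE (8,1): turn R to S, flip to black, move to (9,1). |black|=11
Step 15: on BLACK (9,1): turn L to E, flip to white, move to (9,2). |black|=10
Step 16: on BLACK (9,2): turn L to N, flip to white, move to (8,2). |black|=9
Step 17: on BLACK (8,2): turn L to W, flip to white, move to (8,1). |black|=8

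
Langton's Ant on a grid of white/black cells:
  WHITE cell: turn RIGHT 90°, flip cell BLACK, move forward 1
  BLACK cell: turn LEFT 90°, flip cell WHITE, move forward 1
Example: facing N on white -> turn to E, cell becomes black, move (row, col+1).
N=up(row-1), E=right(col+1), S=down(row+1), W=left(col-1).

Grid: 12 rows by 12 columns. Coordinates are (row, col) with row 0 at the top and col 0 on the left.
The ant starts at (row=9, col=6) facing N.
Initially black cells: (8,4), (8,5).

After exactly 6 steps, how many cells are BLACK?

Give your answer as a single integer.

Step 1: on WHITE (9,6): turn R to E, flip to black, move to (9,7). |black|=3
Step 2: on WHITE (9,7): turn R to S, flip to black, move to (10,7). |black|=4
Step 3: on WHITE (10,7): turn R to W, flip to black, move to (10,6). |black|=5
Step 4: on WHITE (10,6): turn R to N, flip to black, move to (9,6). |black|=6
Step 5: on BLACK (9,6): turn L to W, flip to white, move to (9,5). |black|=5
Step 6: on WHITE (9,5): turn R to N, flip to black, move to (8,5). |black|=6

Answer: 6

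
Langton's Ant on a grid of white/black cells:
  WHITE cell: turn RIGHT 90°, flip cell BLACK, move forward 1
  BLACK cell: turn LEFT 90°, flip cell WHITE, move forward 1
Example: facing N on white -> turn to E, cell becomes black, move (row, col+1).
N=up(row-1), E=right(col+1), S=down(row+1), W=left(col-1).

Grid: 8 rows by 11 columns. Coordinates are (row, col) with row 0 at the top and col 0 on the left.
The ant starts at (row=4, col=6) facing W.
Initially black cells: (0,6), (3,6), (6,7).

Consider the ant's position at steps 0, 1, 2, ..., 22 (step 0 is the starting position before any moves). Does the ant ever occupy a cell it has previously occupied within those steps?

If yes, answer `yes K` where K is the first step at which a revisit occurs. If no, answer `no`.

Answer: yes 5

Derivation:
Step 1: on WHITE (4,6): turn R to N, flip to black, move to (3,6). |black|=4 — new cell
Step 2: on BLACK (3,6): turn L to W, flip to white, move to (3,5). |black|=3 — new cell
Step 3: on WHITE (3,5): turn R to N, flip to black, move to (2,5). |black|=4 — new cell
Step 4: on WHITE (2,5): turn R to E, flip to black, move to (2,6). |black|=5 — new cell
Step 5: on WHITE (2,6): turn R to S, flip to black, move to (3,6). |black|=6 — REVISIT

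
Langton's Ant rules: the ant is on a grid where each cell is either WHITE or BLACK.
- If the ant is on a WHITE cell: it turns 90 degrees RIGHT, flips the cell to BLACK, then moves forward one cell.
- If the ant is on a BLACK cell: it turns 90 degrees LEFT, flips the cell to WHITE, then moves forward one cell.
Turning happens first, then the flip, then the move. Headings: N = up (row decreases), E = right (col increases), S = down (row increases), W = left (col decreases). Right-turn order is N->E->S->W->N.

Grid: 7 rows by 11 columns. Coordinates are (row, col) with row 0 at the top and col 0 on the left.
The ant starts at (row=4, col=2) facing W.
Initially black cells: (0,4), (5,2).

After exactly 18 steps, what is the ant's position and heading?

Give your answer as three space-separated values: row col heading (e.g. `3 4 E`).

Step 1: on WHITE (4,2): turn R to N, flip to black, move to (3,2). |black|=3
Step 2: on WHITE (3,2): turn R to E, flip to black, move to (3,3). |black|=4
Step 3: on WHITE (3,3): turn R to S, flip to black, move to (4,3). |black|=5
Step 4: on WHITE (4,3): turn R to W, flip to black, move to (4,2). |black|=6
Step 5: on BLACK (4,2): turn L to S, flip to white, move to (5,2). |black|=5
Step 6: on BLACK (5,2): turn L to E, flip to white, move to (5,3). |black|=4
Step 7: on WHITE (5,3): turn R to S, flip to black, move to (6,3). |black|=5
Step 8: on WHITE (6,3): turn R to W, flip to black, move to (6,2). |black|=6
Step 9: on WHITE (6,2): turn R to N, flip to black, move to (5,2). |black|=7
Step 10: on WHITE (5,2): turn R to E, flip to black, move to (5,3). |black|=8
Step 11: on BLACK (5,3): turn L to N, flip to white, move to (4,3). |black|=7
Step 12: on BLACK (4,3): turn L to W, flip to white, move to (4,2). |black|=6
Step 13: on WHITE (4,2): turn R to N, flip to black, move to (3,2). |black|=7
Step 14: on BLACK (3,2): turn L to W, flip to white, move to (3,1). |black|=6
Step 15: on WHITE (3,1): turn R to N, flip to black, move to (2,1). |black|=7
Step 16: on WHITE (2,1): turn R to E, flip to black, move to (2,2). |black|=8
Step 17: on WHITE (2,2): turn R to S, flip to black, move to (3,2). |black|=9
Step 18: on WHITE (3,2): turn R to W, flip to black, move to (3,1). |black|=10

Answer: 3 1 W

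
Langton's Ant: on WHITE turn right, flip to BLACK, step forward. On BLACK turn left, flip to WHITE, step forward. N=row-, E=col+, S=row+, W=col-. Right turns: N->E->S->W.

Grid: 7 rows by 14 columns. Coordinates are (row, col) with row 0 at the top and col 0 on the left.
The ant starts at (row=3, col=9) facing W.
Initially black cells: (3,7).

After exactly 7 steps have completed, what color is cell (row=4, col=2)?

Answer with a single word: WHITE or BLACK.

Step 1: on WHITE (3,9): turn R to N, flip to black, move to (2,9). |black|=2
Step 2: on WHITE (2,9): turn R to E, flip to black, move to (2,10). |black|=3
Step 3: on WHITE (2,10): turn R to S, flip to black, move to (3,10). |black|=4
Step 4: on WHITE (3,10): turn R to W, flip to black, move to (3,9). |black|=5
Step 5: on BLACK (3,9): turn L to S, flip to white, move to (4,9). |black|=4
Step 6: on WHITE (4,9): turn R to W, flip to black, move to (4,8). |black|=5
Step 7: on WHITE (4,8): turn R to N, flip to black, move to (3,8). |black|=6

Answer: WHITE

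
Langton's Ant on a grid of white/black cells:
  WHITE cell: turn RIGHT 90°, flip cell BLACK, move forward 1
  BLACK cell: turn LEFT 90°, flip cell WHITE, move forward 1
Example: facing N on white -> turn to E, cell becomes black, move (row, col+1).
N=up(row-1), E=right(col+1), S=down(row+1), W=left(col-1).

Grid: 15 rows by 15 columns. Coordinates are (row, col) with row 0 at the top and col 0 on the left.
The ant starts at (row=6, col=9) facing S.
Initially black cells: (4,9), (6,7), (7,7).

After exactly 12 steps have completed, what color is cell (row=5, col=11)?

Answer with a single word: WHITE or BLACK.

Step 1: on WHITE (6,9): turn R to W, flip to black, move to (6,8). |black|=4
Step 2: on WHITE (6,8): turn R to N, flip to black, move to (5,8). |black|=5
Step 3: on WHITE (5,8): turn R to E, flip to black, move to (5,9). |black|=6
Step 4: on WHITE (5,9): turn R to S, flip to black, move to (6,9). |black|=7
Step 5: on BLACK (6,9): turn L to E, flip to white, move to (6,10). |black|=6
Step 6: on WHITE (6,10): turn R to S, flip to black, move to (7,10). |black|=7
Step 7: on WHITE (7,10): turn R to W, flip to black, move to (7,9). |black|=8
Step 8: on WHITE (7,9): turn R to N, flip to black, move to (6,9). |black|=9
Step 9: on WHITE (6,9): turn R to E, flip to black, move to (6,10). |black|=10
Step 10: on BLACK (6,10): turn L to N, flip to white, move to (5,10). |black|=9
Step 11: on WHITE (5,10): turn R to E, flip to black, move to (5,11). |black|=10
Step 12: on WHITE (5,11): turn R to S, flip to black, move to (6,11). |black|=11

Answer: BLACK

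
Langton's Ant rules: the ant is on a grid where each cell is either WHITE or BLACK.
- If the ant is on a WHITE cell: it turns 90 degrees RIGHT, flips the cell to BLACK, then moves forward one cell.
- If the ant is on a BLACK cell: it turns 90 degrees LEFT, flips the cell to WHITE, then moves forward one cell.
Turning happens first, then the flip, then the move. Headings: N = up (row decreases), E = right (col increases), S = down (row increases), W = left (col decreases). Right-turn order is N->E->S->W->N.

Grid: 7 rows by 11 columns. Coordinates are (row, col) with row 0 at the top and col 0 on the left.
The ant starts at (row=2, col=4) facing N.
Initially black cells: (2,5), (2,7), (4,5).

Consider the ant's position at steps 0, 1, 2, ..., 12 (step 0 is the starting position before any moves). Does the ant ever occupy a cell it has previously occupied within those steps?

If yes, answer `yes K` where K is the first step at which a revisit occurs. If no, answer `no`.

Step 1: on WHITE (2,4): turn R to E, flip to black, move to (2,5). |black|=4 — new cell
Step 2: on BLACK (2,5): turn L to N, flip to white, move to (1,5). |black|=3 — new cell
Step 3: on WHITE (1,5): turn R to E, flip to black, move to (1,6). |black|=4 — new cell
Step 4: on WHITE (1,6): turn R to S, flip to black, move to (2,6). |black|=5 — new cell
Step 5: on WHITE (2,6): turn R to W, flip to black, move to (2,5). |black|=6 — REVISIT

Answer: yes 5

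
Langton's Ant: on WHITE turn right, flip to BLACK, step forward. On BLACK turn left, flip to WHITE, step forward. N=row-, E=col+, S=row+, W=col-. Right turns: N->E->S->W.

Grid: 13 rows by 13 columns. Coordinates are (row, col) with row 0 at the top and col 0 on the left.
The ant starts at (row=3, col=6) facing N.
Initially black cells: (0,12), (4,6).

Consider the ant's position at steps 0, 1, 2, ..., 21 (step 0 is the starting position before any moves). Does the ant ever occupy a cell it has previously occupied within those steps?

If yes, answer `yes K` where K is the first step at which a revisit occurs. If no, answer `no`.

Answer: yes 7

Derivation:
Step 1: on WHITE (3,6): turn R to E, flip to black, move to (3,7). |black|=3 — new cell
Step 2: on WHITE (3,7): turn R to S, flip to black, move to (4,7). |black|=4 — new cell
Step 3: on WHITE (4,7): turn R to W, flip to black, move to (4,6). |black|=5 — new cell
Step 4: on BLACK (4,6): turn L to S, flip to white, move to (5,6). |black|=4 — new cell
Step 5: on WHITE (5,6): turn R to W, flip to black, move to (5,5). |black|=5 — new cell
Step 6: on WHITE (5,5): turn R to N, flip to black, move to (4,5). |black|=6 — new cell
Step 7: on WHITE (4,5): turn R to E, flip to black, move to (4,6). |black|=7 — REVISIT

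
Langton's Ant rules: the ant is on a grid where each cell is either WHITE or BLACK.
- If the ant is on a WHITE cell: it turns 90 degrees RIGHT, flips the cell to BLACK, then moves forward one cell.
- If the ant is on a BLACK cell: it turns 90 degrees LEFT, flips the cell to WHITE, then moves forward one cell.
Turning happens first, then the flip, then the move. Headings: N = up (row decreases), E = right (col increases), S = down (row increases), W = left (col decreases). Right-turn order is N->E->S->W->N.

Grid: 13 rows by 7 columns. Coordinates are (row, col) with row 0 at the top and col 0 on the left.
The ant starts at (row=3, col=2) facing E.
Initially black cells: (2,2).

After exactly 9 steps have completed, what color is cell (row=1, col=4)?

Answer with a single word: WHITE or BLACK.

Answer: WHITE

Derivation:
Step 1: on WHITE (3,2): turn R to S, flip to black, move to (4,2). |black|=2
Step 2: on WHITE (4,2): turn R to W, flip to black, move to (4,1). |black|=3
Step 3: on WHITE (4,1): turn R to N, flip to black, move to (3,1). |black|=4
Step 4: on WHITE (3,1): turn R to E, flip to black, move to (3,2). |black|=5
Step 5: on BLACK (3,2): turn L to N, flip to white, move to (2,2). |black|=4
Step 6: on BLACK (2,2): turn L to W, flip to white, move to (2,1). |black|=3
Step 7: on WHITE (2,1): turn R to N, flip to black, move to (1,1). |black|=4
Step 8: on WHITE (1,1): turn R to E, flip to black, move to (1,2). |black|=5
Step 9: on WHITE (1,2): turn R to S, flip to black, move to (2,2). |black|=6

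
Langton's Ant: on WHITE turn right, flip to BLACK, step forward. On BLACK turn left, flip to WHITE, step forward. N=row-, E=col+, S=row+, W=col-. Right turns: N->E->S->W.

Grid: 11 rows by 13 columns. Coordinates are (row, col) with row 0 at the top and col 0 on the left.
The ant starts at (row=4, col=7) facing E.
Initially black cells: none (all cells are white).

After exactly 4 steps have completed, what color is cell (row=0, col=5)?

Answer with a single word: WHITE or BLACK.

Step 1: on WHITE (4,7): turn R to S, flip to black, move to (5,7). |black|=1
Step 2: on WHITE (5,7): turn R to W, flip to black, move to (5,6). |black|=2
Step 3: on WHITE (5,6): turn R to N, flip to black, move to (4,6). |black|=3
Step 4: on WHITE (4,6): turn R to E, flip to black, move to (4,7). |black|=4

Answer: WHITE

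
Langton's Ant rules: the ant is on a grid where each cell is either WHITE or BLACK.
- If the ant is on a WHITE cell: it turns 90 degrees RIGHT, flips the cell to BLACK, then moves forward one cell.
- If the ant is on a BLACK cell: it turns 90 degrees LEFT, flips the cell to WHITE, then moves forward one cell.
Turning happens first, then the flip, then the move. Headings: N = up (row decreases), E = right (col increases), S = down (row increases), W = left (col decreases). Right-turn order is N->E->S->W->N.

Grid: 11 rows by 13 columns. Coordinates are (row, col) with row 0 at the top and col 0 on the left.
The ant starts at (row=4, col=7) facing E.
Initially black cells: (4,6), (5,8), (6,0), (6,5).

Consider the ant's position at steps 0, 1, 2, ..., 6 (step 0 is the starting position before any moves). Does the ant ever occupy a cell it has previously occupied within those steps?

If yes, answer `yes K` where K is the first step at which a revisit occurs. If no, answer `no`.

Answer: no

Derivation:
Step 1: on WHITE (4,7): turn R to S, flip to black, move to (5,7). |black|=5 — new cell
Step 2: on WHITE (5,7): turn R to W, flip to black, move to (5,6). |black|=6 — new cell
Step 3: on WHITE (5,6): turn R to N, flip to black, move to (4,6). |black|=7 — new cell
Step 4: on BLACK (4,6): turn L to W, flip to white, move to (4,5). |black|=6 — new cell
Step 5: on WHITE (4,5): turn R to N, flip to black, move to (3,5). |black|=7 — new cell
Step 6: on WHITE (3,5): turn R to E, flip to black, move to (3,6). |black|=8 — new cell
No revisit within 6 steps.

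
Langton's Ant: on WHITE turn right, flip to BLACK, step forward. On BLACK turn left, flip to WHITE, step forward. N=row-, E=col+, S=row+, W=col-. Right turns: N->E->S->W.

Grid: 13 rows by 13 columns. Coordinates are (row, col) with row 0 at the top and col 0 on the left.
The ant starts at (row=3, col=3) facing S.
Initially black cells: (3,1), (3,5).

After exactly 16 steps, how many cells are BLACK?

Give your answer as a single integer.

Step 1: on WHITE (3,3): turn R to W, flip to black, move to (3,2). |black|=3
Step 2: on WHITE (3,2): turn R to N, flip to black, move to (2,2). |black|=4
Step 3: on WHITE (2,2): turn R to E, flip to black, move to (2,3). |black|=5
Step 4: on WHITE (2,3): turn R to S, flip to black, move to (3,3). |black|=6
Step 5: on BLACK (3,3): turn L to E, flip to white, move to (3,4). |black|=5
Step 6: on WHITE (3,4): turn R to S, flip to black, move to (4,4). |black|=6
Step 7: on WHITE (4,4): turn R to W, flip to black, move to (4,3). |black|=7
Step 8: on WHITE (4,3): turn R to N, flip to black, move to (3,3). |black|=8
Step 9: on WHITE (3,3): turn R to E, flip to black, move to (3,4). |black|=9
Step 10: on BLACK (3,4): turn L to N, flip to white, move to (2,4). |black|=8
Step 11: on WHITE (2,4): turn R to E, flip to black, move to (2,5). |black|=9
Step 12: on WHITE (2,5): turn R to S, flip to black, move to (3,5). |black|=10
Step 13: on BLACK (3,5): turn L to E, flip to white, move to (3,6). |black|=9
Step 14: on WHITE (3,6): turn R to S, flip to black, move to (4,6). |black|=10
Step 15: on WHITE (4,6): turn R to W, flip to black, move to (4,5). |black|=11
Step 16: on WHITE (4,5): turn R to N, flip to black, move to (3,5). |black|=12

Answer: 12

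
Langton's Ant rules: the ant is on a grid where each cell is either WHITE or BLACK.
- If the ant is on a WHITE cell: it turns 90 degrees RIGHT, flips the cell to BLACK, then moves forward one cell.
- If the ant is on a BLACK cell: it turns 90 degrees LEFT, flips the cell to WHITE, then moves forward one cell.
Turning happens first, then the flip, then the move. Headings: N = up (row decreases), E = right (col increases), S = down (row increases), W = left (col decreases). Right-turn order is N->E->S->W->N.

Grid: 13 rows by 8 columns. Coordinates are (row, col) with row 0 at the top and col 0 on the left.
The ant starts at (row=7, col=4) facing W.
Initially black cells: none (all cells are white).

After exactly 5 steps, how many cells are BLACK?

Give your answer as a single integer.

Answer: 3

Derivation:
Step 1: on WHITE (7,4): turn R to N, flip to black, move to (6,4). |black|=1
Step 2: on WHITE (6,4): turn R to E, flip to black, move to (6,5). |black|=2
Step 3: on WHITE (6,5): turn R to S, flip to black, move to (7,5). |black|=3
Step 4: on WHITE (7,5): turn R to W, flip to black, move to (7,4). |black|=4
Step 5: on BLACK (7,4): turn L to S, flip to white, move to (8,4). |black|=3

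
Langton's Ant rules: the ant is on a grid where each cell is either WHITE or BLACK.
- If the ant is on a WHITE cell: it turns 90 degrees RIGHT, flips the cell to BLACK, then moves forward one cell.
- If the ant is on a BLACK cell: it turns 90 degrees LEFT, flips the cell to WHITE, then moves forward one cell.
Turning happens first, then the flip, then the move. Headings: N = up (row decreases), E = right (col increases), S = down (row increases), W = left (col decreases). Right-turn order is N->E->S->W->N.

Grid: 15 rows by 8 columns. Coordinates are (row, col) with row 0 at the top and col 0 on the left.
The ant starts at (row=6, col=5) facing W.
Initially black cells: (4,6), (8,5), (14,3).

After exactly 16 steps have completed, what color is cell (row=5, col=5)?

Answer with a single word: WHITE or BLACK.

Step 1: on WHITE (6,5): turn R to N, flip to black, move to (5,5). |black|=4
Step 2: on WHITE (5,5): turn R to E, flip to black, move to (5,6). |black|=5
Step 3: on WHITE (5,6): turn R to S, flip to black, move to (6,6). |black|=6
Step 4: on WHITE (6,6): turn R to W, flip to black, move to (6,5). |black|=7
Step 5: on BLACK (6,5): turn L to S, flip to white, move to (7,5). |black|=6
Step 6: on WHITE (7,5): turn R to W, flip to black, move to (7,4). |black|=7
Step 7: on WHITE (7,4): turn R to N, flip to black, move to (6,4). |black|=8
Step 8: on WHITE (6,4): turn R to E, flip to black, move to (6,5). |black|=9
Step 9: on WHITE (6,5): turn R to S, flip to black, move to (7,5). |black|=10
Step 10: on BLACK (7,5): turn L to E, flip to white, move to (7,6). |black|=9
Step 11: on WHITE (7,6): turn R to S, flip to black, move to (8,6). |black|=10
Step 12: on WHITE (8,6): turn R to W, flip to black, move to (8,5). |black|=11
Step 13: on BLACK (8,5): turn L to S, flip to white, move to (9,5). |black|=10
Step 14: on WHITE (9,5): turn R to W, flip to black, move to (9,4). |black|=11
Step 15: on WHITE (9,4): turn R to N, flip to black, move to (8,4). |black|=12
Step 16: on WHITE (8,4): turn R to E, flip to black, move to (8,5). |black|=13

Answer: BLACK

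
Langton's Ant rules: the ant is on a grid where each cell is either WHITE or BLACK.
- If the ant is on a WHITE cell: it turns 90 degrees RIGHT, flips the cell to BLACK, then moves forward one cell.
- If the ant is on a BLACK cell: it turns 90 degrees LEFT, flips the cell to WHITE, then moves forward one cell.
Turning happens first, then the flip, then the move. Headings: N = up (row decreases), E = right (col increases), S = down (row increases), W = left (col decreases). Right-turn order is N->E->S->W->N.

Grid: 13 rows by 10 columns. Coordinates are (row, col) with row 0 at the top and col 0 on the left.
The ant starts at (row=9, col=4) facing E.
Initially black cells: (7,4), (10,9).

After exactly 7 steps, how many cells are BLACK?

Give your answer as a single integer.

Answer: 7

Derivation:
Step 1: on WHITE (9,4): turn R to S, flip to black, move to (10,4). |black|=3
Step 2: on WHITE (10,4): turn R to W, flip to black, move to (10,3). |black|=4
Step 3: on WHITE (10,3): turn R to N, flip to black, move to (9,3). |black|=5
Step 4: on WHITE (9,3): turn R to E, flip to black, move to (9,4). |black|=6
Step 5: on BLACK (9,4): turn L to N, flip to white, move to (8,4). |black|=5
Step 6: on WHITE (8,4): turn R to E, flip to black, move to (8,5). |black|=6
Step 7: on WHITE (8,5): turn R to S, flip to black, move to (9,5). |black|=7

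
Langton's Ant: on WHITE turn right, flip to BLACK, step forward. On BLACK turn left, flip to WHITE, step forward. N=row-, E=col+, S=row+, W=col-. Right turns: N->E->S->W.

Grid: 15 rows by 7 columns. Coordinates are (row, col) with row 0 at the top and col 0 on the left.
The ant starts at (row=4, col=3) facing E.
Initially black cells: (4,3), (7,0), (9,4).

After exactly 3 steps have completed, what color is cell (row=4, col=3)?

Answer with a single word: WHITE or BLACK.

Answer: WHITE

Derivation:
Step 1: on BLACK (4,3): turn L to N, flip to white, move to (3,3). |black|=2
Step 2: on WHITE (3,3): turn R to E, flip to black, move to (3,4). |black|=3
Step 3: on WHITE (3,4): turn R to S, flip to black, move to (4,4). |black|=4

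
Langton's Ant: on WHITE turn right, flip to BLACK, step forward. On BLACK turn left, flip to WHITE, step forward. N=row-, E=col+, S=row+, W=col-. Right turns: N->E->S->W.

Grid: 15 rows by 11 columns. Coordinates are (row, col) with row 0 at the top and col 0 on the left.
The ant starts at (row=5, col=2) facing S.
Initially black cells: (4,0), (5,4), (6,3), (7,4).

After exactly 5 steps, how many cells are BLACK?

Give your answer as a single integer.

Step 1: on WHITE (5,2): turn R to W, flip to black, move to (5,1). |black|=5
Step 2: on WHITE (5,1): turn R to N, flip to black, move to (4,1). |black|=6
Step 3: on WHITE (4,1): turn R to E, flip to black, move to (4,2). |black|=7
Step 4: on WHITE (4,2): turn R to S, flip to black, move to (5,2). |black|=8
Step 5: on BLACK (5,2): turn L to E, flip to white, move to (5,3). |black|=7

Answer: 7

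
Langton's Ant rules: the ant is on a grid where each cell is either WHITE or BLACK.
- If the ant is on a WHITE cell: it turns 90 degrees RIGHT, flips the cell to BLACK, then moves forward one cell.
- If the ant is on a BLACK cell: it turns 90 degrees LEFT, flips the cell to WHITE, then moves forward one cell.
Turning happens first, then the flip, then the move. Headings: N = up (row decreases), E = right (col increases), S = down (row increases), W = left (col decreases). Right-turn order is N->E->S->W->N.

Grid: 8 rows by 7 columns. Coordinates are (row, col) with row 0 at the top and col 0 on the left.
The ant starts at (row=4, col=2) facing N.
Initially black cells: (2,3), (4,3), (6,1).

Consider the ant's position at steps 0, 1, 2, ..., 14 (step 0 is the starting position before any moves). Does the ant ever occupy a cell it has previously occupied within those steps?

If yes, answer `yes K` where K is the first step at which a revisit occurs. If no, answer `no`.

Step 1: on WHITE (4,2): turn R to E, flip to black, move to (4,3). |black|=4 — new cell
Step 2: on BLACK (4,3): turn L to N, flip to white, move to (3,3). |black|=3 — new cell
Step 3: on WHITE (3,3): turn R to E, flip to black, move to (3,4). |black|=4 — new cell
Step 4: on WHITE (3,4): turn R to S, flip to black, move to (4,4). |black|=5 — new cell
Step 5: on WHITE (4,4): turn R to W, flip to black, move to (4,3). |black|=6 — REVISIT

Answer: yes 5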